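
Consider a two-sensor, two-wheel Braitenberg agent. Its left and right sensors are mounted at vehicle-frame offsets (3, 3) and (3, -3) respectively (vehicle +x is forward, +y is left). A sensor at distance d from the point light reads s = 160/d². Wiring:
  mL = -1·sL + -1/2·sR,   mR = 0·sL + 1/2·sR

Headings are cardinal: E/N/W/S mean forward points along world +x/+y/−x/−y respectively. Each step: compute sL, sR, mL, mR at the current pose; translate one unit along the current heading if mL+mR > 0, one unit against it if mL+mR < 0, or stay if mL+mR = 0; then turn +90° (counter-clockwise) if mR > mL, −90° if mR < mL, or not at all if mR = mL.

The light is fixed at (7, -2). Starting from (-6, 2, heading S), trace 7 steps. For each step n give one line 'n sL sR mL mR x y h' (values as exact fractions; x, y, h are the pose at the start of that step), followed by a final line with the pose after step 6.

n=0: pose=(-6,2,S); sL=160/101, sR=160/257; mL=-49200/25957, mR=80/257; mL+mR=-160/101 → advance -1; mR−mL=57280/25957 → turn +1·90°
n=1: pose=(-6,3,E); sL=40/41, sR=20/13; mL=-930/533, mR=10/13; mL+mR=-40/41 → advance -1; mR−mL=1340/533 → turn +1·90°
n=2: pose=(-7,3,N); sL=160/353, sR=32/37; mL=-11568/13061, mR=16/37; mL+mR=-160/353 → advance -1; mR−mL=17216/13061 → turn +1·90°
n=3: pose=(-7,2,W); sL=16/29, sR=80/169; mL=-3864/4901, mR=40/169; mL+mR=-16/29 → advance -1; mR−mL=5024/4901 → turn +1·90°
n=4: pose=(-6,2,S); sL=160/101, sR=160/257; mL=-49200/25957, mR=80/257; mL+mR=-160/101 → advance -1; mR−mL=57280/25957 → turn +1·90°
n=5: pose=(-6,3,E); sL=40/41, sR=20/13; mL=-930/533, mR=10/13; mL+mR=-40/41 → advance -1; mR−mL=1340/533 → turn +1·90°
n=6: pose=(-7,3,N); sL=160/353, sR=32/37; mL=-11568/13061, mR=16/37; mL+mR=-160/353 → advance -1; mR−mL=17216/13061 → turn +1·90°

0 160/101 160/257 -49200/25957 80/257 -6 2 S
1 40/41 20/13 -930/533 10/13 -6 3 E
2 160/353 32/37 -11568/13061 16/37 -7 3 N
3 16/29 80/169 -3864/4901 40/169 -7 2 W
4 160/101 160/257 -49200/25957 80/257 -6 2 S
5 40/41 20/13 -930/533 10/13 -6 3 E
6 160/353 32/37 -11568/13061 16/37 -7 3 N
final -7 2 W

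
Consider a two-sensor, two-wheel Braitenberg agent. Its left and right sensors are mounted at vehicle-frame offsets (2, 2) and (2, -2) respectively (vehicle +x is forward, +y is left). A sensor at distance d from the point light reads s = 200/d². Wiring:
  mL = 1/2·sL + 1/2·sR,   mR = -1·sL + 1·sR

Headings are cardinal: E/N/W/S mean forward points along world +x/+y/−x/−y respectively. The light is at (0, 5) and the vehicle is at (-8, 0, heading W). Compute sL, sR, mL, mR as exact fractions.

left sensor world pos  = (-10, -2); dL² = 149
right sensor world pos = (-10, 2); dR² = 109
sL = 200/149 = 200/149
sR = 200/109 = 200/109
mL = 1/2·sL + 1/2·sR = 25800/16241
mR = -1·sL + 1·sR = 8000/16241

200/149 200/109 25800/16241 8000/16241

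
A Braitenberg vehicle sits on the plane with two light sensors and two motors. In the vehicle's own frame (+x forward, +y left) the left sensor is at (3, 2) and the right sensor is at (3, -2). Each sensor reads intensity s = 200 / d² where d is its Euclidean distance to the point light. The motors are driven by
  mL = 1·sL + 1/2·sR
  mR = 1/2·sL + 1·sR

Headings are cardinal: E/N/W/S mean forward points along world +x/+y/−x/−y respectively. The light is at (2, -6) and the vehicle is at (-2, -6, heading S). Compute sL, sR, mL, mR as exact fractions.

left sensor world pos  = (0, -9); dL² = 13
right sensor world pos = (-4, -9); dR² = 45
sL = 200/13 = 200/13
sR = 200/45 = 40/9
mL = 1·sL + 1/2·sR = 2060/117
mR = 1/2·sL + 1·sR = 1420/117

200/13 40/9 2060/117 1420/117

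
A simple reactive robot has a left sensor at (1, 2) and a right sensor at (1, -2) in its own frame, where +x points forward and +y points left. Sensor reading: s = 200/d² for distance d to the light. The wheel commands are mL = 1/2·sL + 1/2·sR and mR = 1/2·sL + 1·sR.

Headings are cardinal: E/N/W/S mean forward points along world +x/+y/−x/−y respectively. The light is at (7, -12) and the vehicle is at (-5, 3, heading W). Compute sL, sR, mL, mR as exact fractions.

left sensor world pos  = (-6, 1); dL² = 338
right sensor world pos = (-6, 5); dR² = 458
sL = 200/338 = 100/169
sR = 200/458 = 100/229
mL = 1/2·sL + 1/2·sR = 19900/38701
mR = 1/2·sL + 1·sR = 28350/38701

100/169 100/229 19900/38701 28350/38701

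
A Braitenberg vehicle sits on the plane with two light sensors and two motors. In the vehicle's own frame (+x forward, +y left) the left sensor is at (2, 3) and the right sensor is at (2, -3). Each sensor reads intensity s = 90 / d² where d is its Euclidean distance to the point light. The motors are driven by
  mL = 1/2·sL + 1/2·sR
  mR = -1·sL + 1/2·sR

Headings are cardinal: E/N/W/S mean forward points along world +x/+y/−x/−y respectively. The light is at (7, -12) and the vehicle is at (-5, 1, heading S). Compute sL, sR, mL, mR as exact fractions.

45/101 45/173 6165/17473 -11025/34946

left sensor world pos  = (-2, -1); dL² = 202
right sensor world pos = (-8, -1); dR² = 346
sL = 90/202 = 45/101
sR = 90/346 = 45/173
mL = 1/2·sL + 1/2·sR = 6165/17473
mR = -1·sL + 1/2·sR = -11025/34946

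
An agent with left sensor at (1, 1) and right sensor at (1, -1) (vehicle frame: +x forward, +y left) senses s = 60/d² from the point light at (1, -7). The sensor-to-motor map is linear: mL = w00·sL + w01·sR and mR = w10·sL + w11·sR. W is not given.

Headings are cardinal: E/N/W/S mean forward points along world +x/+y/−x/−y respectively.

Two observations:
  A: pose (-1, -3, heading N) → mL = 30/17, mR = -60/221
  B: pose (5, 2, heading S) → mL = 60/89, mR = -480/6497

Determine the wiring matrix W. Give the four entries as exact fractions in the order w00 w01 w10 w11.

1 0 1/2 -1/2

obs A: pose=(-1,-3,N) → sL=30/17, sR=30/13, mL=30/17, mR=-60/221
obs B: pose=(5,2,S) → sL=60/89, sR=60/73, mL=60/89, mR=-480/6497
sensor matrix S = [[30/17, 30/13], [60/89, 60/73]]; det S = -151200/1435837
solve [mL_A; mL_B] = S·[w00; w01] and [mR_A; mR_B] = S·[w10; w11]:
  w00 = 1, w01 = 0, w10 = 1/2, w11 = -1/2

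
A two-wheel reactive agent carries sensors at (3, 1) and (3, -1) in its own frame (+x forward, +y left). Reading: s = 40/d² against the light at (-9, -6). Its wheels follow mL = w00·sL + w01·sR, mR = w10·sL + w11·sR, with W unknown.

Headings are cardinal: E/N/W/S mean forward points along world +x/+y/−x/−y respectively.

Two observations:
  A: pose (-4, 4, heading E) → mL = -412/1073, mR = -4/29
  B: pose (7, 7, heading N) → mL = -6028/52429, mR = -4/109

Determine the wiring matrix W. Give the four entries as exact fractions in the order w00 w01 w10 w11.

obs A: pose=(-4,4,E) → sL=8/37, sR=8/29, mL=-412/1073, mR=-4/29
obs B: pose=(7,7,N) → sL=40/481, sR=8/109, mL=-6028/52429, mR=-4/109
sensor matrix S = [[8/37, 8/29], [40/481, 8/109]]; det S = -10752/1520441
solve [mL_A; mL_B] = S·[w00; w01] and [mR_A; mR_B] = S·[w10; w11]:
  w00 = -1/2, w01 = -1, w10 = 0, w11 = -1/2

-1/2 -1 0 -1/2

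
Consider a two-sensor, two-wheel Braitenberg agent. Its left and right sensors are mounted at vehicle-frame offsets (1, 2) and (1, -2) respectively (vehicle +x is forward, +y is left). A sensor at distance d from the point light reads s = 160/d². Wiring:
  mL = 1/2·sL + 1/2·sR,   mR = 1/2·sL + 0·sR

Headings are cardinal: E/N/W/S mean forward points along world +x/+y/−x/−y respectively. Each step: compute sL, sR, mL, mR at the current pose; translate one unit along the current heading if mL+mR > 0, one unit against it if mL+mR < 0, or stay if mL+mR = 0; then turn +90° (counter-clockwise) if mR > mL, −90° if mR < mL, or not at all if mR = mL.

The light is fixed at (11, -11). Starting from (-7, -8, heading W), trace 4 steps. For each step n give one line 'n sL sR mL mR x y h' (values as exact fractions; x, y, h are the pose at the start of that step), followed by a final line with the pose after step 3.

0 80/181 80/193 14960/34933 40/181 -7 -8 W
1 160/457 32/61 12192/27877 80/457 -8 -8 N
2 4/9 20/41 172/369 2/9 -8 -7 E
3 32/53 160/409 10784/21677 16/53 -7 -7 S
final -7 -8 W

n=0: pose=(-7,-8,W); sL=80/181, sR=80/193; mL=14960/34933, mR=40/181; mL+mR=22680/34933 → advance +1; mR−mL=-40/193 → turn -1·90°
n=1: pose=(-8,-8,N); sL=160/457, sR=32/61; mL=12192/27877, mR=80/457; mL+mR=17072/27877 → advance +1; mR−mL=-16/61 → turn -1·90°
n=2: pose=(-8,-7,E); sL=4/9, sR=20/41; mL=172/369, mR=2/9; mL+mR=254/369 → advance +1; mR−mL=-10/41 → turn -1·90°
n=3: pose=(-7,-7,S); sL=32/53, sR=160/409; mL=10784/21677, mR=16/53; mL+mR=17328/21677 → advance +1; mR−mL=-80/409 → turn -1·90°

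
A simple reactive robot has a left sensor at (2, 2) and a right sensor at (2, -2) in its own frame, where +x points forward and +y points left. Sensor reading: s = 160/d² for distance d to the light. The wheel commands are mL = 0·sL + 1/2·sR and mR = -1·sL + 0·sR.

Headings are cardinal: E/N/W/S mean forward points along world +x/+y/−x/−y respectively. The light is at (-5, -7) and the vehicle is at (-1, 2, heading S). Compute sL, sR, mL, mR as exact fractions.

left sensor world pos  = (1, 0); dL² = 85
right sensor world pos = (-3, 0); dR² = 53
sL = 160/85 = 32/17
sR = 160/53 = 160/53
mL = 0·sL + 1/2·sR = 80/53
mR = -1·sL + 0·sR = -32/17

32/17 160/53 80/53 -32/17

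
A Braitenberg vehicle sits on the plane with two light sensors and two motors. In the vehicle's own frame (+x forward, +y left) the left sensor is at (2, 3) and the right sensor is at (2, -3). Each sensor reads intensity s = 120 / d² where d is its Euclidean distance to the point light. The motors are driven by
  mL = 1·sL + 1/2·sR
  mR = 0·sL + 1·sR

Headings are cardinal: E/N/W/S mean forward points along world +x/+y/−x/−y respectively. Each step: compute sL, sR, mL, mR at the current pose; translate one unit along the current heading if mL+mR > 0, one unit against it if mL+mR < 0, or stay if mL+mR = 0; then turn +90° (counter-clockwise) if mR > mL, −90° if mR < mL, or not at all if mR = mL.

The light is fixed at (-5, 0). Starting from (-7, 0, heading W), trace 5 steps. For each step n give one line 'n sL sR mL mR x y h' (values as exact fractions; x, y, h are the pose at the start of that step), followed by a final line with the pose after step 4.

n=0: pose=(-7,0,W); sL=24/5, sR=24/5; mL=36/5, mR=24/5; mL+mR=12 → advance +1; mR−mL=-12/5 → turn -1·90°
n=1: pose=(-8,0,N); sL=3, sR=30; mL=18, mR=30; mL+mR=48 → advance +1; mR−mL=12 → turn +1·90°
n=2: pose=(-8,1,W); sL=120/29, sR=120/41; mL=6660/1189, mR=120/41; mL+mR=10140/1189 → advance +1; mR−mL=-3180/1189 → turn -1·90°
n=3: pose=(-9,1,N); sL=60/29, sR=12; mL=234/29, mR=12; mL+mR=582/29 → advance +1; mR−mL=114/29 → turn +1·90°
n=4: pose=(-9,2,W); sL=120/37, sR=120/61; mL=9540/2257, mR=120/61; mL+mR=13980/2257 → advance +1; mR−mL=-5100/2257 → turn -1·90°

0 24/5 24/5 36/5 24/5 -7 0 W
1 3 30 18 30 -8 0 N
2 120/29 120/41 6660/1189 120/41 -8 1 W
3 60/29 12 234/29 12 -9 1 N
4 120/37 120/61 9540/2257 120/61 -9 2 W
final -10 2 N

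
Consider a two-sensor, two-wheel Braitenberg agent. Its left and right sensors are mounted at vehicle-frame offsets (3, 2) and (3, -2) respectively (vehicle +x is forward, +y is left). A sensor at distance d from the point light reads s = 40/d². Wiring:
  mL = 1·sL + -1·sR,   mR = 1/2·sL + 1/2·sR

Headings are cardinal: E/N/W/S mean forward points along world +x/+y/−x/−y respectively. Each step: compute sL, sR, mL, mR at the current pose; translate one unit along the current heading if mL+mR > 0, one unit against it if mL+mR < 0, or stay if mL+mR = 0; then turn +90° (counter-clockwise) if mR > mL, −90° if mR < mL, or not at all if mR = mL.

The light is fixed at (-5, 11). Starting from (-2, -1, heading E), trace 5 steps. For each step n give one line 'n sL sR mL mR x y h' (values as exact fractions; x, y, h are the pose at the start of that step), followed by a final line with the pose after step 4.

n=0: pose=(-2,-1,E); sL=5/17, sR=5/29; mL=60/493, mR=115/493; mL+mR=175/493 → advance +1; mR−mL=55/493 → turn +1·90°
n=1: pose=(-1,-1,N); sL=8/17, sR=40/117; mL=256/1989, mR=808/1989; mL+mR=1064/1989 → advance +1; mR−mL=184/663 → turn +1·90°
n=2: pose=(-1,0,W); sL=4/17, sR=20/41; mL=-176/697, mR=252/697; mL+mR=76/697 → advance +1; mR−mL=428/697 → turn +1·90°
n=3: pose=(-2,0,S); sL=40/221, sR=40/197; mL=-960/43537, mR=8360/43537; mL+mR=7400/43537 → advance +1; mR−mL=9320/43537 → turn +1·90°
n=4: pose=(-2,-1,E); sL=5/17, sR=5/29; mL=60/493, mR=115/493; mL+mR=175/493 → advance +1; mR−mL=55/493 → turn +1·90°

0 5/17 5/29 60/493 115/493 -2 -1 E
1 8/17 40/117 256/1989 808/1989 -1 -1 N
2 4/17 20/41 -176/697 252/697 -1 0 W
3 40/221 40/197 -960/43537 8360/43537 -2 0 S
4 5/17 5/29 60/493 115/493 -2 -1 E
final -1 -1 N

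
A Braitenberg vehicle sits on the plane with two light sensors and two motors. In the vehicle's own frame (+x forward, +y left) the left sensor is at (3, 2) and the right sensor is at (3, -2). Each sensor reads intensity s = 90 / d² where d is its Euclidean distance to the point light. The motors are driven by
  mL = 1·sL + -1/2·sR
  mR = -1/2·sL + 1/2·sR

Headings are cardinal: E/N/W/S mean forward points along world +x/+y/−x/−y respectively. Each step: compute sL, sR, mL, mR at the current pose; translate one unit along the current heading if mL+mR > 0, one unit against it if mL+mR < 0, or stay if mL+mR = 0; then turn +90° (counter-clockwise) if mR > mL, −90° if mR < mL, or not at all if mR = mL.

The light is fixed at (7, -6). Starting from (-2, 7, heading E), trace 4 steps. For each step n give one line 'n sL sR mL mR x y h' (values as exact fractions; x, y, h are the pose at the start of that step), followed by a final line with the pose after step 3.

0 10/29 90/157 265/4553 520/4553 -2 7 E
1 45/178 45/146 2565/25988 180/6497 -1 7 N
2 90/281 90/169 2565/47489 5040/47489 -1 8 E
3 9/37 45/157 1161/11618 126/5809 0 8 N
final 0 9 E

n=0: pose=(-2,7,E); sL=10/29, sR=90/157; mL=265/4553, mR=520/4553; mL+mR=5/29 → advance +1; mR−mL=255/4553 → turn +1·90°
n=1: pose=(-1,7,N); sL=45/178, sR=45/146; mL=2565/25988, mR=180/6497; mL+mR=45/356 → advance +1; mR−mL=-1845/25988 → turn -1·90°
n=2: pose=(-1,8,E); sL=90/281, sR=90/169; mL=2565/47489, mR=5040/47489; mL+mR=45/281 → advance +1; mR−mL=2475/47489 → turn +1·90°
n=3: pose=(0,8,N); sL=9/37, sR=45/157; mL=1161/11618, mR=126/5809; mL+mR=9/74 → advance +1; mR−mL=-909/11618 → turn -1·90°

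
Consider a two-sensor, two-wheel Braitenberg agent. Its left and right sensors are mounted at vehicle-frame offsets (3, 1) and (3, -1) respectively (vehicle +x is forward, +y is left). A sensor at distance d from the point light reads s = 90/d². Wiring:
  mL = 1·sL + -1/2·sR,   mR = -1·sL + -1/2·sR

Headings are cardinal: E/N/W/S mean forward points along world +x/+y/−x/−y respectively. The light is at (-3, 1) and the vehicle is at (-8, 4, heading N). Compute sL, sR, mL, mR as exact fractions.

left sensor world pos  = (-9, 7); dL² = 72
right sensor world pos = (-7, 7); dR² = 52
sL = 90/72 = 5/4
sR = 90/52 = 45/26
mL = 1·sL + -1/2·sR = 5/13
mR = -1·sL + -1/2·sR = -55/26

5/4 45/26 5/13 -55/26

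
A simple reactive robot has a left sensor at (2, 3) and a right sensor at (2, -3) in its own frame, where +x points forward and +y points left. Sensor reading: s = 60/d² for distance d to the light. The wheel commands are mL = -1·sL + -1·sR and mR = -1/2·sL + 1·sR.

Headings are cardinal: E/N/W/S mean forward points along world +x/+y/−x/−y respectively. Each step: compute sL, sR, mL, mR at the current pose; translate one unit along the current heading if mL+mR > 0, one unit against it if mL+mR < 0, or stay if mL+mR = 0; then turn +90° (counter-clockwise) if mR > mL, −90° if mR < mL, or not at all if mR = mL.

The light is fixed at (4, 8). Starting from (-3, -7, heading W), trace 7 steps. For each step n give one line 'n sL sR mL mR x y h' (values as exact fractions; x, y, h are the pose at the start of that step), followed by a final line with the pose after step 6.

n=0: pose=(-3,-7,W); sL=4/27, sR=4/15; mL=-56/135, mR=26/135; mL+mR=-2/9 → advance -1; mR−mL=82/135 → turn +1·90°
n=1: pose=(-2,-7,S); sL=30/149, sR=6/37; mL=-2004/5513, mR=339/5513; mL+mR=-45/149 → advance -1; mR−mL=2343/5513 → turn +1·90°
n=2: pose=(-2,-6,E); sL=60/137, sR=12/61; mL=-5304/8357, mR=-186/8357; mL+mR=-90/137 → advance -1; mR−mL=5118/8357 → turn +1·90°
n=3: pose=(-3,-6,N); sL=15/61, sR=3/8; mL=-303/488, mR=123/488; mL+mR=-45/122 → advance -1; mR−mL=213/244 → turn +1·90°
n=4: pose=(-3,-7,W); sL=4/27, sR=4/15; mL=-56/135, mR=26/135; mL+mR=-2/9 → advance -1; mR−mL=82/135 → turn +1·90°
n=5: pose=(-2,-7,S); sL=30/149, sR=6/37; mL=-2004/5513, mR=339/5513; mL+mR=-45/149 → advance -1; mR−mL=2343/5513 → turn +1·90°
n=6: pose=(-2,-6,E); sL=60/137, sR=12/61; mL=-5304/8357, mR=-186/8357; mL+mR=-90/137 → advance -1; mR−mL=5118/8357 → turn +1·90°

0 4/27 4/15 -56/135 26/135 -3 -7 W
1 30/149 6/37 -2004/5513 339/5513 -2 -7 S
2 60/137 12/61 -5304/8357 -186/8357 -2 -6 E
3 15/61 3/8 -303/488 123/488 -3 -6 N
4 4/27 4/15 -56/135 26/135 -3 -7 W
5 30/149 6/37 -2004/5513 339/5513 -2 -7 S
6 60/137 12/61 -5304/8357 -186/8357 -2 -6 E
final -3 -6 N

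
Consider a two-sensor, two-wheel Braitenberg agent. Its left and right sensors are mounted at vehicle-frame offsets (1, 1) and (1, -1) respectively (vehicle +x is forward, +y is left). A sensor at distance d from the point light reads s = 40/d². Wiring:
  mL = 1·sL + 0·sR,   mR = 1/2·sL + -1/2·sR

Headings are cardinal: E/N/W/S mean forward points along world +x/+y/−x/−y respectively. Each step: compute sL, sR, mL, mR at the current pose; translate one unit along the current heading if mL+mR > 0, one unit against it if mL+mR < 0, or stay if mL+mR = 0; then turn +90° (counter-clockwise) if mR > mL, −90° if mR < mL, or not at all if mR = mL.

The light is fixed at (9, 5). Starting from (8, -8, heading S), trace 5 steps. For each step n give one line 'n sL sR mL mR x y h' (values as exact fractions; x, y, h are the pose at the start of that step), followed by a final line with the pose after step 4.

0 10/49 1/5 10/49 1/490 8 -8 S
1 40/229 40/173 40/229 -1120/39617 8 -9 W
2 20/89 4/17 20/89 -8/1513 7 -9 N
3 8/29 40/197 8/29 208/5713 7 -8 E
4 10/49 1/5 10/49 1/490 8 -8 S
final 8 -9 W

n=0: pose=(8,-8,S); sL=10/49, sR=1/5; mL=10/49, mR=1/490; mL+mR=101/490 → advance +1; mR−mL=-99/490 → turn -1·90°
n=1: pose=(8,-9,W); sL=40/229, sR=40/173; mL=40/229, mR=-1120/39617; mL+mR=5800/39617 → advance +1; mR−mL=-8040/39617 → turn -1·90°
n=2: pose=(7,-9,N); sL=20/89, sR=4/17; mL=20/89, mR=-8/1513; mL+mR=332/1513 → advance +1; mR−mL=-348/1513 → turn -1·90°
n=3: pose=(7,-8,E); sL=8/29, sR=40/197; mL=8/29, mR=208/5713; mL+mR=1784/5713 → advance +1; mR−mL=-1368/5713 → turn -1·90°
n=4: pose=(8,-8,S); sL=10/49, sR=1/5; mL=10/49, mR=1/490; mL+mR=101/490 → advance +1; mR−mL=-99/490 → turn -1·90°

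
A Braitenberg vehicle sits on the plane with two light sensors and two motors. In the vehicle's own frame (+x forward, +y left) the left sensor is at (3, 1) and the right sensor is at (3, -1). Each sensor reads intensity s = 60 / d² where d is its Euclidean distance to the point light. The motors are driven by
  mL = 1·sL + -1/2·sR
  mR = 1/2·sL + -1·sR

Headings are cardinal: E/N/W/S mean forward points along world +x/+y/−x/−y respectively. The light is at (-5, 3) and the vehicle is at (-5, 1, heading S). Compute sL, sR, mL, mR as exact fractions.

left sensor world pos  = (-4, -2); dL² = 26
right sensor world pos = (-6, -2); dR² = 26
sL = 60/26 = 30/13
sR = 60/26 = 30/13
mL = 1·sL + -1/2·sR = 15/13
mR = 1/2·sL + -1·sR = -15/13

30/13 30/13 15/13 -15/13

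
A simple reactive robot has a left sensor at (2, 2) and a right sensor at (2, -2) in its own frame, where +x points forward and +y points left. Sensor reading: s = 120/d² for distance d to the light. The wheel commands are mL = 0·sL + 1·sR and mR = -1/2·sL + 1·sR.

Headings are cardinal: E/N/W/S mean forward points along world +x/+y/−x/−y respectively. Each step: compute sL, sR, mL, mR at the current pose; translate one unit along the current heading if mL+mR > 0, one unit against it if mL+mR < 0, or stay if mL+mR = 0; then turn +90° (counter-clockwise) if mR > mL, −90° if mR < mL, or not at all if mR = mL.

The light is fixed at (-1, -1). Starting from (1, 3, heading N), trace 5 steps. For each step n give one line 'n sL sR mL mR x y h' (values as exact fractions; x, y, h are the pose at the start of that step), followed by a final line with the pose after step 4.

0 10/3 30/13 30/13 25/39 1 3 N
1 24/13 24/5 24/5 252/65 1 4 E
2 60/17 12 12 174/17 2 4 S
3 24 120/37 120/37 -324/37 2 3 W
4 3 5/3 5/3 1/6 3 3 N
final 3 4 E

n=0: pose=(1,3,N); sL=10/3, sR=30/13; mL=30/13, mR=25/39; mL+mR=115/39 → advance +1; mR−mL=-5/3 → turn -1·90°
n=1: pose=(1,4,E); sL=24/13, sR=24/5; mL=24/5, mR=252/65; mL+mR=564/65 → advance +1; mR−mL=-12/13 → turn -1·90°
n=2: pose=(2,4,S); sL=60/17, sR=12; mL=12, mR=174/17; mL+mR=378/17 → advance +1; mR−mL=-30/17 → turn -1·90°
n=3: pose=(2,3,W); sL=24, sR=120/37; mL=120/37, mR=-324/37; mL+mR=-204/37 → advance -1; mR−mL=-12 → turn -1·90°
n=4: pose=(3,3,N); sL=3, sR=5/3; mL=5/3, mR=1/6; mL+mR=11/6 → advance +1; mR−mL=-3/2 → turn -1·90°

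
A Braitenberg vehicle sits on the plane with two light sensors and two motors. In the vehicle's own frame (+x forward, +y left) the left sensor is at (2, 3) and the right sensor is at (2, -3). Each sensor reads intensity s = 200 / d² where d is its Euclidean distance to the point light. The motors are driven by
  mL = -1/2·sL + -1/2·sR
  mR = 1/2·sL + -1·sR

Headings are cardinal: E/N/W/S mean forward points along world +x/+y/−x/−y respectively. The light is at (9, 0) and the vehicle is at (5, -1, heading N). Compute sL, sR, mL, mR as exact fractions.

4 100 -52 -98

left sensor world pos  = (2, 1); dL² = 50
right sensor world pos = (8, 1); dR² = 2
sL = 200/50 = 4
sR = 200/2 = 100
mL = -1/2·sL + -1/2·sR = -52
mR = 1/2·sL + -1·sR = -98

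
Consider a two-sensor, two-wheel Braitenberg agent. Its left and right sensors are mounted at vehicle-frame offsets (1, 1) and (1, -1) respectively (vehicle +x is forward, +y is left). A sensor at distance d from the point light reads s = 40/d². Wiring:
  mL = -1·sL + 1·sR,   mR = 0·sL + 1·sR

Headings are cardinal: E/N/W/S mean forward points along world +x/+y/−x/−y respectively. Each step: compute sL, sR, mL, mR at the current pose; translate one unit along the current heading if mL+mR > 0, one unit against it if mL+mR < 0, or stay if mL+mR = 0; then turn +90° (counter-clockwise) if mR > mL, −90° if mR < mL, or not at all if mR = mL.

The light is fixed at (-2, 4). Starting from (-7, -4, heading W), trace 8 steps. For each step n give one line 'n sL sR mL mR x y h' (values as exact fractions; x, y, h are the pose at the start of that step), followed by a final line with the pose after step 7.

n=0: pose=(-7,-4,W); sL=40/117, sR=8/17; mL=256/1989, mR=8/17; mL+mR=1192/1989 → advance +1; mR−mL=40/117 → turn +1·90°
n=1: pose=(-8,-4,S); sL=20/53, sR=4/13; mL=-48/689, mR=4/13; mL+mR=164/689 → advance +1; mR−mL=20/53 → turn +1·90°
n=2: pose=(-8,-5,E); sL=40/89, sR=8/25; mL=-288/2225, mR=8/25; mL+mR=424/2225 → advance +1; mR−mL=40/89 → turn +1·90°
n=3: pose=(-7,-5,N); sL=2/5, sR=1/2; mL=1/10, mR=1/2; mL+mR=3/5 → advance +1; mR−mL=2/5 → turn +1·90°
n=4: pose=(-7,-4,W); sL=40/117, sR=8/17; mL=256/1989, mR=8/17; mL+mR=1192/1989 → advance +1; mR−mL=40/117 → turn +1·90°
n=5: pose=(-8,-4,S); sL=20/53, sR=4/13; mL=-48/689, mR=4/13; mL+mR=164/689 → advance +1; mR−mL=20/53 → turn +1·90°
n=6: pose=(-8,-5,E); sL=40/89, sR=8/25; mL=-288/2225, mR=8/25; mL+mR=424/2225 → advance +1; mR−mL=40/89 → turn +1·90°
n=7: pose=(-7,-5,N); sL=2/5, sR=1/2; mL=1/10, mR=1/2; mL+mR=3/5 → advance +1; mR−mL=2/5 → turn +1·90°

0 40/117 8/17 256/1989 8/17 -7 -4 W
1 20/53 4/13 -48/689 4/13 -8 -4 S
2 40/89 8/25 -288/2225 8/25 -8 -5 E
3 2/5 1/2 1/10 1/2 -7 -5 N
4 40/117 8/17 256/1989 8/17 -7 -4 W
5 20/53 4/13 -48/689 4/13 -8 -4 S
6 40/89 8/25 -288/2225 8/25 -8 -5 E
7 2/5 1/2 1/10 1/2 -7 -5 N
final -7 -4 W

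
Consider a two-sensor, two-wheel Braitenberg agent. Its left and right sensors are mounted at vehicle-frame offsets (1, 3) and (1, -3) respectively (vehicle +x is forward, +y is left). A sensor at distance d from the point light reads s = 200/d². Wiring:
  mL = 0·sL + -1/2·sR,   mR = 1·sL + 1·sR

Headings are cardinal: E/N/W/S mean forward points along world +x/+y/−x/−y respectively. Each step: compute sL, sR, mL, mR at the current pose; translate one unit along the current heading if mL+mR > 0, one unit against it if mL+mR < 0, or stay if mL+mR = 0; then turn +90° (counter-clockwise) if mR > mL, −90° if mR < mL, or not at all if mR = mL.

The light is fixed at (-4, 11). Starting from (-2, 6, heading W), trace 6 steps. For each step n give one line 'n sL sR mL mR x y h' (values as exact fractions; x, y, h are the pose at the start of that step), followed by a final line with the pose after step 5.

0 40/13 40 -20 560/13 -2 6 W
1 50/13 5 -5/2 115/13 -3 6 S
2 200/13 40/17 -20/17 3920/221 -3 5 E
3 100/13 4 -2 152/13 -2 5 N
4 40/13 40 -20 560/13 -2 6 W
5 50/13 5 -5/2 115/13 -3 6 S
final -3 5 E

n=0: pose=(-2,6,W); sL=40/13, sR=40; mL=-20, mR=560/13; mL+mR=300/13 → advance +1; mR−mL=820/13 → turn +1·90°
n=1: pose=(-3,6,S); sL=50/13, sR=5; mL=-5/2, mR=115/13; mL+mR=165/26 → advance +1; mR−mL=295/26 → turn +1·90°
n=2: pose=(-3,5,E); sL=200/13, sR=40/17; mL=-20/17, mR=3920/221; mL+mR=3660/221 → advance +1; mR−mL=4180/221 → turn +1·90°
n=3: pose=(-2,5,N); sL=100/13, sR=4; mL=-2, mR=152/13; mL+mR=126/13 → advance +1; mR−mL=178/13 → turn +1·90°
n=4: pose=(-2,6,W); sL=40/13, sR=40; mL=-20, mR=560/13; mL+mR=300/13 → advance +1; mR−mL=820/13 → turn +1·90°
n=5: pose=(-3,6,S); sL=50/13, sR=5; mL=-5/2, mR=115/13; mL+mR=165/26 → advance +1; mR−mL=295/26 → turn +1·90°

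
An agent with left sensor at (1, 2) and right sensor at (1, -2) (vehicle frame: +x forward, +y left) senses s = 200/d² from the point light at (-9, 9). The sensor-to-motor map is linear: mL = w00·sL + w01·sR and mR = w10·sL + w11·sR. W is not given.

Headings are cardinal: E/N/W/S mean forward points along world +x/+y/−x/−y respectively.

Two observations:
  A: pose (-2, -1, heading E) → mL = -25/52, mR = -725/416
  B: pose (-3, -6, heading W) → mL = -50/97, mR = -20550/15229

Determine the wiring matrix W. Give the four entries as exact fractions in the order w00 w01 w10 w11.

obs A: pose=(-2,-1,E) → sL=25/16, sR=25/26, mL=-25/52, mR=-725/416
obs B: pose=(-3,-6,W) → sL=100/157, sR=100/97, mL=-50/97, mR=-20550/15229
sensor matrix S = [[25/16, 25/26], [100/157, 100/97]]; det S = 790625/791908
solve [mL_A; mL_B] = S·[w00; w01] and [mR_A; mR_B] = S·[w10; w11]:
  w00 = 0, w01 = -1/2, w10 = -1/2, w11 = -1

0 -1/2 -1/2 -1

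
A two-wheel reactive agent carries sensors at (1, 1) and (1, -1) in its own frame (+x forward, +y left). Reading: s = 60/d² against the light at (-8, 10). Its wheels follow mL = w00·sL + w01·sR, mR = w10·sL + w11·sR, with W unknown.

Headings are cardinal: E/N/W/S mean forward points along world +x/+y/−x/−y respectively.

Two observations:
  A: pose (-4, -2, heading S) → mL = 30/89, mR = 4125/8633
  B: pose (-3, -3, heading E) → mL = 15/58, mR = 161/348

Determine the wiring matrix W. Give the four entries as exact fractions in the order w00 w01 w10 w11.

0 1 1 1/2

obs A: pose=(-4,-2,S) → sL=30/97, sR=30/89, mL=30/89, mR=4125/8633
obs B: pose=(-3,-3,E) → sL=1/3, sR=15/58, mL=15/58, mR=161/348
sensor matrix S = [[30/97, 30/89], [1/3, 15/58]]; det S = -8105/250357
solve [mL_A; mL_B] = S·[w00; w01] and [mR_A; mR_B] = S·[w10; w11]:
  w00 = 0, w01 = 1, w10 = 1, w11 = 1/2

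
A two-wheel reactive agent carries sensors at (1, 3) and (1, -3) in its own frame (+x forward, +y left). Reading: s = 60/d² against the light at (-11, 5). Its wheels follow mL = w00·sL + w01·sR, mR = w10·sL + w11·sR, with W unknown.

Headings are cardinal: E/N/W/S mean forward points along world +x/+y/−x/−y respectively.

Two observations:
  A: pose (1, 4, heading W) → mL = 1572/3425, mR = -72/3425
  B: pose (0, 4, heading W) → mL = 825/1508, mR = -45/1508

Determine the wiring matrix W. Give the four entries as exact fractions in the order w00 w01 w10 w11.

1/2 1/2 1/2 -1/2

obs A: pose=(1,4,W) → sL=60/137, sR=12/25, mL=1572/3425, mR=-72/3425
obs B: pose=(0,4,W) → sL=15/29, sR=15/26, mL=825/1508, mR=-45/1508
sensor matrix S = [[60/137, 12/25], [15/29, 15/26]]; det S = 1134/258245
solve [mL_A; mL_B] = S·[w00; w01] and [mR_A; mR_B] = S·[w10; w11]:
  w00 = 1/2, w01 = 1/2, w10 = 1/2, w11 = -1/2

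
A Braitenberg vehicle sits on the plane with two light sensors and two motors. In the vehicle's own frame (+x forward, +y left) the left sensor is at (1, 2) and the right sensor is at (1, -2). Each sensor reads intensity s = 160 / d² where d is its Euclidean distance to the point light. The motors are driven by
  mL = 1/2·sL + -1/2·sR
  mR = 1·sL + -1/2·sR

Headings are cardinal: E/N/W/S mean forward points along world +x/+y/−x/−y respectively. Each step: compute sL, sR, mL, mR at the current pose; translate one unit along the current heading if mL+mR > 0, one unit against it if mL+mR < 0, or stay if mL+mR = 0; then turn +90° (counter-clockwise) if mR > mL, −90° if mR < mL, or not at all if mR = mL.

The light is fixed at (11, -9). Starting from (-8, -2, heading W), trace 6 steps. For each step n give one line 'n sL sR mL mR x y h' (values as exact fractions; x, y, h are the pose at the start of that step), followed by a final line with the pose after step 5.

n=0: pose=(-8,-2,W); sL=32/85, sR=160/481; mL=896/40885, mR=8592/40885; mL+mR=9488/40885 → advance +1; mR−mL=16/85 → turn +1·90°
n=1: pose=(-9,-2,S); sL=4/9, sR=4/13; mL=8/117, mR=34/117; mL+mR=14/39 → advance +1; mR−mL=2/9 → turn +1·90°
n=2: pose=(-9,-3,E); sL=32/85, sR=160/377; mL=-768/32045, mR=5264/32045; mL+mR=4496/32045 → advance +1; mR−mL=16/85 → turn +1·90°
n=3: pose=(-8,-3,N); sL=16/49, sR=80/169; mL=-608/8281, mR=744/8281; mL+mR=136/8281 → advance +1; mR−mL=8/49 → turn +1·90°
n=4: pose=(-8,-2,W); sL=32/85, sR=160/481; mL=896/40885, mR=8592/40885; mL+mR=9488/40885 → advance +1; mR−mL=16/85 → turn +1·90°
n=5: pose=(-9,-2,S); sL=4/9, sR=4/13; mL=8/117, mR=34/117; mL+mR=14/39 → advance +1; mR−mL=2/9 → turn +1·90°

0 32/85 160/481 896/40885 8592/40885 -8 -2 W
1 4/9 4/13 8/117 34/117 -9 -2 S
2 32/85 160/377 -768/32045 5264/32045 -9 -3 E
3 16/49 80/169 -608/8281 744/8281 -8 -3 N
4 32/85 160/481 896/40885 8592/40885 -8 -2 W
5 4/9 4/13 8/117 34/117 -9 -2 S
final -9 -3 E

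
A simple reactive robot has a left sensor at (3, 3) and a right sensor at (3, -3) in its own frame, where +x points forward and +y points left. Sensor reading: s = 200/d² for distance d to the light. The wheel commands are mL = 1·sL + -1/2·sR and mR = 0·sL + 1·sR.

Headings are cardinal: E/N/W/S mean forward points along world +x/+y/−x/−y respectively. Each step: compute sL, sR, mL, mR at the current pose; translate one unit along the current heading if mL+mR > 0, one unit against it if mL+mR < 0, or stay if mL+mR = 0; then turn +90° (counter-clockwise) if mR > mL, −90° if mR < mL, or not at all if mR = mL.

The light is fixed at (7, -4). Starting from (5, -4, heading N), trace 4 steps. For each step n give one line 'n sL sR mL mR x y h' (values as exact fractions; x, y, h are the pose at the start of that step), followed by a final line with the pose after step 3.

0 100/17 20 -70/17 20 5 -4 N
1 200/29 200/41 5300/1189 200/41 5 -3 W
2 50 5 95/2 5 4 -3 S
3 40/9 40/9 20/9 40/9 4 -4 W
final 3 -4 S

n=0: pose=(5,-4,N); sL=100/17, sR=20; mL=-70/17, mR=20; mL+mR=270/17 → advance +1; mR−mL=410/17 → turn +1·90°
n=1: pose=(5,-3,W); sL=200/29, sR=200/41; mL=5300/1189, mR=200/41; mL+mR=11100/1189 → advance +1; mR−mL=500/1189 → turn +1·90°
n=2: pose=(4,-3,S); sL=50, sR=5; mL=95/2, mR=5; mL+mR=105/2 → advance +1; mR−mL=-85/2 → turn -1·90°
n=3: pose=(4,-4,W); sL=40/9, sR=40/9; mL=20/9, mR=40/9; mL+mR=20/3 → advance +1; mR−mL=20/9 → turn +1·90°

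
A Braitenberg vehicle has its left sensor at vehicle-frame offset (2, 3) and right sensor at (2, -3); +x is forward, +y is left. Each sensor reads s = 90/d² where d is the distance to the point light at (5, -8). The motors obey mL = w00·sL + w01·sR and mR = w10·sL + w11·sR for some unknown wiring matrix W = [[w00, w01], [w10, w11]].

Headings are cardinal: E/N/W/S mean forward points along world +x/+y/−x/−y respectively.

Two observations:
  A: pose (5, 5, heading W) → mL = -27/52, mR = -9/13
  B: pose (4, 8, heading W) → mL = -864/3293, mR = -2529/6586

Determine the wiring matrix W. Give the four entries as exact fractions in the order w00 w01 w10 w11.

obs A: pose=(5,5,W) → sL=45/52, sR=9/26, mL=-27/52, mR=-9/13
obs B: pose=(4,8,W) → sL=45/89, sR=9/37, mL=-864/3293, mR=-2529/6586
sensor matrix S = [[45/52, 9/26], [45/89, 9/37]]; det S = 6075/171236
solve [mL_A; mL_B] = S·[w00; w01] and [mR_A; mR_B] = S·[w10; w11]:
  w00 = -1, w01 = 1, w10 = -1, w11 = 1/2

-1 1 -1 1/2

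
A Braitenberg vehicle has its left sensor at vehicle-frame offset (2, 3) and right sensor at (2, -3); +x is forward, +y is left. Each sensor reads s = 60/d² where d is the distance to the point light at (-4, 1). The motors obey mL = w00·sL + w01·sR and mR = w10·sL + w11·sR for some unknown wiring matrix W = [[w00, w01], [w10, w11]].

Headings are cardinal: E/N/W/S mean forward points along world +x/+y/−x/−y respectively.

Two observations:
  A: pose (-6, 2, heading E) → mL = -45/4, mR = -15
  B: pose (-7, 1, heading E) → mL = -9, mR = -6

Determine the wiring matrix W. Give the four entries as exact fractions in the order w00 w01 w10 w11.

obs A: pose=(-6,2,E) → sL=15/4, sR=15, mL=-45/4, mR=-15
obs B: pose=(-7,1,E) → sL=6, sR=6, mL=-9, mR=-6
sensor matrix S = [[15/4, 15], [6, 6]]; det S = -135/2
solve [mL_A; mL_B] = S·[w00; w01] and [mR_A; mR_B] = S·[w10; w11]:
  w00 = -1, w01 = -1/2, w10 = 0, w11 = -1

-1 -1/2 0 -1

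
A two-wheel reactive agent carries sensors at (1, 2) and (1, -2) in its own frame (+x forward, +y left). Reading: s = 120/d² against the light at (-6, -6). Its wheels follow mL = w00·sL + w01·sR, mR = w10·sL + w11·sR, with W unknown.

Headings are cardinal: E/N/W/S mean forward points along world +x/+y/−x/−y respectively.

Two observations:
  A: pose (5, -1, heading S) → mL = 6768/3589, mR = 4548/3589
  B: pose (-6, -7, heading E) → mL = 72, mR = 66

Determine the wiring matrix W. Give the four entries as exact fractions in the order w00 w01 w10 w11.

1 1 1 1/2

obs A: pose=(5,-1,S) → sL=24/37, sR=120/97, mL=6768/3589, mR=4548/3589
obs B: pose=(-6,-7,E) → sL=60, sR=12, mL=72, mR=66
sensor matrix S = [[24/37, 120/97], [60, 12]]; det S = -238464/3589
solve [mL_A; mL_B] = S·[w00; w01] and [mR_A; mR_B] = S·[w10; w11]:
  w00 = 1, w01 = 1, w10 = 1, w11 = 1/2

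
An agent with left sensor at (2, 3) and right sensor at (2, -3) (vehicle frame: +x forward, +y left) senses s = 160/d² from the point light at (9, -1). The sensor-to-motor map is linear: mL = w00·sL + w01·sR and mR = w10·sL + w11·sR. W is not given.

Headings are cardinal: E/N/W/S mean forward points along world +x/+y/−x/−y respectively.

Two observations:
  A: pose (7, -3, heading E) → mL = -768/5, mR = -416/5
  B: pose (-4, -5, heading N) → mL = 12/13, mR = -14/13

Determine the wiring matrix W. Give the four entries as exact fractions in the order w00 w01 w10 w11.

obs A: pose=(7,-3,E) → sL=160, sR=32/5, mL=-768/5, mR=-416/5
obs B: pose=(-4,-5,N) → sL=8/13, sR=20/13, mL=12/13, mR=-14/13
sensor matrix S = [[160, 32/5], [8/13, 20/13]]; det S = 15744/65
solve [mL_A; mL_B] = S·[w00; w01] and [mR_A; mR_B] = S·[w10; w11]:
  w00 = -1, w01 = 1, w10 = -1/2, w11 = -1/2

-1 1 -1/2 -1/2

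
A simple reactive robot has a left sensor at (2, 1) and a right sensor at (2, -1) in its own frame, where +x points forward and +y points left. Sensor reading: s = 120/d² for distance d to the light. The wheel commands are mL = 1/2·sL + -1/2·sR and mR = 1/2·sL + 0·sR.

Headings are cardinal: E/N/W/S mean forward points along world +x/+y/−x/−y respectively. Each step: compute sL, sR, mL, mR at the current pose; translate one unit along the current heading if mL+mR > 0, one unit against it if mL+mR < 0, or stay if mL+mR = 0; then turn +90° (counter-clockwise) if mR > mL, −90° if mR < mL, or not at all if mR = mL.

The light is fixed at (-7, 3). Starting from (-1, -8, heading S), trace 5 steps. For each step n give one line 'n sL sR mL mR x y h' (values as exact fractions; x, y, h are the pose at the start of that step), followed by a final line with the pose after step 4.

n=0: pose=(-1,-8,S); sL=60/109, sR=60/97; mL=-360/10573, mR=30/109; mL+mR=2550/10573 → advance +1; mR−mL=30/97 → turn +1·90°
n=1: pose=(-1,-9,E); sL=24/37, sR=120/233; mL=576/8621, mR=12/37; mL+mR=3372/8621 → advance +1; mR−mL=60/233 → turn +1·90°
n=2: pose=(0,-9,N); sL=15/17, sR=30/41; mL=105/1394, mR=15/34; mL+mR=360/697 → advance +1; mR−mL=15/41 → turn +1·90°
n=3: pose=(0,-8,W); sL=120/169, sR=24/25; mL=-528/4225, mR=60/169; mL+mR=972/4225 → advance +1; mR−mL=12/25 → turn +1·90°
n=4: pose=(-1,-8,S); sL=60/109, sR=60/97; mL=-360/10573, mR=30/109; mL+mR=2550/10573 → advance +1; mR−mL=30/97 → turn +1·90°

0 60/109 60/97 -360/10573 30/109 -1 -8 S
1 24/37 120/233 576/8621 12/37 -1 -9 E
2 15/17 30/41 105/1394 15/34 0 -9 N
3 120/169 24/25 -528/4225 60/169 0 -8 W
4 60/109 60/97 -360/10573 30/109 -1 -8 S
final -1 -9 E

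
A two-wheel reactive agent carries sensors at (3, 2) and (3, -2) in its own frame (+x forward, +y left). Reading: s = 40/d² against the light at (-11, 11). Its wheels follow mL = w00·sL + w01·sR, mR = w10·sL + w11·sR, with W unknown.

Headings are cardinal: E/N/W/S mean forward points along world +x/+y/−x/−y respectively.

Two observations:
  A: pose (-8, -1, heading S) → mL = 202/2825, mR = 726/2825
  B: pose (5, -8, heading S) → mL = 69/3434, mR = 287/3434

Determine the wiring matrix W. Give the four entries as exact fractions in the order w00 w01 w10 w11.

obs A: pose=(-8,-1,S) → sL=4/25, sR=20/113, mL=202/2825, mR=726/2825
obs B: pose=(5,-8,S) → sL=5/101, sR=1/17, mL=69/3434, mR=287/3434
sensor matrix S = [[4/25, 20/113], [5/101, 1/17]]; det S = 3152/4850525
solve [mL_A; mL_B] = S·[w00; w01] and [mR_A; mR_B] = S·[w10; w11]:
  w00 = 1, w01 = -1/2, w10 = 1/2, w11 = 1

1 -1/2 1/2 1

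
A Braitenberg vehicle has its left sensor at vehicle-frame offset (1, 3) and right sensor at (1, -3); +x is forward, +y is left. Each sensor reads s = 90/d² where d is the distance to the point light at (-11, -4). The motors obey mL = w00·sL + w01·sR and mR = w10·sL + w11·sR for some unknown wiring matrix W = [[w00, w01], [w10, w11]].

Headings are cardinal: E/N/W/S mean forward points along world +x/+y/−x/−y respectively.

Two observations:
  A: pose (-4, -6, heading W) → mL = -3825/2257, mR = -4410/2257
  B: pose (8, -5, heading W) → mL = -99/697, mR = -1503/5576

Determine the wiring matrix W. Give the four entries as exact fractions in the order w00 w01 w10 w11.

obs A: pose=(-4,-6,W) → sL=90/61, sR=90/37, mL=-3825/2257, mR=-4410/2257
obs B: pose=(8,-5,W) → sL=9/34, sR=45/164, mL=-99/697, mR=-1503/5576
sensor matrix S = [[90/61, 90/37], [9/34, 45/164]]; det S = -752085/3146258
solve [mL_A; mL_B] = S·[w00; w01] and [mR_A; mR_B] = S·[w10; w11]:
  w00 = 1/2, w01 = -1, w10 = -1/2, w11 = -1/2

1/2 -1 -1/2 -1/2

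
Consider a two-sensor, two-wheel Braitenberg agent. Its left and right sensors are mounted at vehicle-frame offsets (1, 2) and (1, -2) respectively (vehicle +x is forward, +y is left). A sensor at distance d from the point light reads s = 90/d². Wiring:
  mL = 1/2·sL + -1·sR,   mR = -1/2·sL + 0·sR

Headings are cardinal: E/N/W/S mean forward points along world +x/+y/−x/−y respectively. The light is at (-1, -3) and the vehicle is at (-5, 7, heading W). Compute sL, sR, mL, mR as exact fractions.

left sensor world pos  = (-6, 5); dL² = 89
right sensor world pos = (-6, 9); dR² = 169
sL = 90/89 = 90/89
sR = 90/169 = 90/169
mL = 1/2·sL + -1·sR = -405/15041
mR = -1/2·sL + 0·sR = -45/89

90/89 90/169 -405/15041 -45/89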